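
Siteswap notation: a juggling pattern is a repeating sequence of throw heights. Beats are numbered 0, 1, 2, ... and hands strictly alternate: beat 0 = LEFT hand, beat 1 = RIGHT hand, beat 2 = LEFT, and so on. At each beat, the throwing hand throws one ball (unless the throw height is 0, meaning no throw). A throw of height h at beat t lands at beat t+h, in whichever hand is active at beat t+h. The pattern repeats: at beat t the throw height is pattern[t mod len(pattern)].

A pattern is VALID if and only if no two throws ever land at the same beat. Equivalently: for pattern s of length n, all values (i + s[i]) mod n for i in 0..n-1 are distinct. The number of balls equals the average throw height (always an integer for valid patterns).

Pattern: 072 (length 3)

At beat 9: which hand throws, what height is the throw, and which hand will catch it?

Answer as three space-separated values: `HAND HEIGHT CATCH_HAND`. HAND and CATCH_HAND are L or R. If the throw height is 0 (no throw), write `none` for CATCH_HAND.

Answer: R 0 none

Derivation:
Beat 9: 9 mod 2 = 1, so hand = R
Throw height = pattern[9 mod 3] = pattern[0] = 0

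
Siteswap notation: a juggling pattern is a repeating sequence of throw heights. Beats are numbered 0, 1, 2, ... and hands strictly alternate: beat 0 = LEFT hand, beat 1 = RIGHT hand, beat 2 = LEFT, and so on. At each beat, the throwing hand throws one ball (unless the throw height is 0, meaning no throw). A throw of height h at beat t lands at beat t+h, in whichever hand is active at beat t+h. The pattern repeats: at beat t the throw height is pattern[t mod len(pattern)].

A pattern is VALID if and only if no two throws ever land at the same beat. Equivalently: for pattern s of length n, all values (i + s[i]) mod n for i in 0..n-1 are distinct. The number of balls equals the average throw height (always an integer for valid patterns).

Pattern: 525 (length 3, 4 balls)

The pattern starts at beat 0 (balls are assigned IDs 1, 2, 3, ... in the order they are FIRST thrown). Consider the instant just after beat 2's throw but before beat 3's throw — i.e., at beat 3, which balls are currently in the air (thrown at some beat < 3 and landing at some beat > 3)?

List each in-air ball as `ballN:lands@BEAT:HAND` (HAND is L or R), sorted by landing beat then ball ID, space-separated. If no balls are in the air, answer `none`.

Beat 0 (L): throw ball1 h=5 -> lands@5:R; in-air after throw: [b1@5:R]
Beat 1 (R): throw ball2 h=2 -> lands@3:R; in-air after throw: [b2@3:R b1@5:R]
Beat 2 (L): throw ball3 h=5 -> lands@7:R; in-air after throw: [b2@3:R b1@5:R b3@7:R]
Beat 3 (R): throw ball2 h=5 -> lands@8:L; in-air after throw: [b1@5:R b3@7:R b2@8:L]

Answer: ball1:lands@5:R ball3:lands@7:R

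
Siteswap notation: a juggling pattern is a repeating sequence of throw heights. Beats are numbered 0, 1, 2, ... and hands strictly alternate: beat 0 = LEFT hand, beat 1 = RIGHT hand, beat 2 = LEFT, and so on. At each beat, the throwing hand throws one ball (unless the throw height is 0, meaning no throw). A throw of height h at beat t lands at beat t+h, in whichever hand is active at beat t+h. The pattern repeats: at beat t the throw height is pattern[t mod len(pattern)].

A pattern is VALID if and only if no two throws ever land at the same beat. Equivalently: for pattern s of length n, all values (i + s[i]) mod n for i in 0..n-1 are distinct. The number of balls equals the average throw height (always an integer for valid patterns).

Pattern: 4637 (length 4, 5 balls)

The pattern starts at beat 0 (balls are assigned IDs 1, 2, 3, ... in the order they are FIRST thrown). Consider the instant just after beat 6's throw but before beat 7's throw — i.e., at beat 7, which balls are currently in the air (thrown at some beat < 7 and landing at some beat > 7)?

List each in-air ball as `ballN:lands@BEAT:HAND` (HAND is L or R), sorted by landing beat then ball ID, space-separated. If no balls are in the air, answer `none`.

Beat 0 (L): throw ball1 h=4 -> lands@4:L; in-air after throw: [b1@4:L]
Beat 1 (R): throw ball2 h=6 -> lands@7:R; in-air after throw: [b1@4:L b2@7:R]
Beat 2 (L): throw ball3 h=3 -> lands@5:R; in-air after throw: [b1@4:L b3@5:R b2@7:R]
Beat 3 (R): throw ball4 h=7 -> lands@10:L; in-air after throw: [b1@4:L b3@5:R b2@7:R b4@10:L]
Beat 4 (L): throw ball1 h=4 -> lands@8:L; in-air after throw: [b3@5:R b2@7:R b1@8:L b4@10:L]
Beat 5 (R): throw ball3 h=6 -> lands@11:R; in-air after throw: [b2@7:R b1@8:L b4@10:L b3@11:R]
Beat 6 (L): throw ball5 h=3 -> lands@9:R; in-air after throw: [b2@7:R b1@8:L b5@9:R b4@10:L b3@11:R]
Beat 7 (R): throw ball2 h=7 -> lands@14:L; in-air after throw: [b1@8:L b5@9:R b4@10:L b3@11:R b2@14:L]

Answer: ball1:lands@8:L ball5:lands@9:R ball4:lands@10:L ball3:lands@11:R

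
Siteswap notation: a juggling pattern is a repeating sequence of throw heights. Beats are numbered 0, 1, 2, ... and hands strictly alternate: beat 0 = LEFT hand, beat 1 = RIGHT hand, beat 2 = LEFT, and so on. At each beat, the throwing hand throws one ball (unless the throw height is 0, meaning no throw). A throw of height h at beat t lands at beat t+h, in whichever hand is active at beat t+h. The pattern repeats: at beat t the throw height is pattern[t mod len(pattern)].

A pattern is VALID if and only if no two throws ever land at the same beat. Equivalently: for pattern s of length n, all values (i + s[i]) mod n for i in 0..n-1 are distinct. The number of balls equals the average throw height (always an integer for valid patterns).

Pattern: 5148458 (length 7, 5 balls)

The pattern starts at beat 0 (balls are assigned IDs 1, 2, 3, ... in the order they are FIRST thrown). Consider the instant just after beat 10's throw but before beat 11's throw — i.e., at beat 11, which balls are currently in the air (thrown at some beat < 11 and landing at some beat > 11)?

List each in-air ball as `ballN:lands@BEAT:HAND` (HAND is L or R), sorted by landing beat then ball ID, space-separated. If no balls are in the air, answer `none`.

Beat 0 (L): throw ball1 h=5 -> lands@5:R; in-air after throw: [b1@5:R]
Beat 1 (R): throw ball2 h=1 -> lands@2:L; in-air after throw: [b2@2:L b1@5:R]
Beat 2 (L): throw ball2 h=4 -> lands@6:L; in-air after throw: [b1@5:R b2@6:L]
Beat 3 (R): throw ball3 h=8 -> lands@11:R; in-air after throw: [b1@5:R b2@6:L b3@11:R]
Beat 4 (L): throw ball4 h=4 -> lands@8:L; in-air after throw: [b1@5:R b2@6:L b4@8:L b3@11:R]
Beat 5 (R): throw ball1 h=5 -> lands@10:L; in-air after throw: [b2@6:L b4@8:L b1@10:L b3@11:R]
Beat 6 (L): throw ball2 h=8 -> lands@14:L; in-air after throw: [b4@8:L b1@10:L b3@11:R b2@14:L]
Beat 7 (R): throw ball5 h=5 -> lands@12:L; in-air after throw: [b4@8:L b1@10:L b3@11:R b5@12:L b2@14:L]
Beat 8 (L): throw ball4 h=1 -> lands@9:R; in-air after throw: [b4@9:R b1@10:L b3@11:R b5@12:L b2@14:L]
Beat 9 (R): throw ball4 h=4 -> lands@13:R; in-air after throw: [b1@10:L b3@11:R b5@12:L b4@13:R b2@14:L]
Beat 10 (L): throw ball1 h=8 -> lands@18:L; in-air after throw: [b3@11:R b5@12:L b4@13:R b2@14:L b1@18:L]
Beat 11 (R): throw ball3 h=4 -> lands@15:R; in-air after throw: [b5@12:L b4@13:R b2@14:L b3@15:R b1@18:L]

Answer: ball5:lands@12:L ball4:lands@13:R ball2:lands@14:L ball1:lands@18:L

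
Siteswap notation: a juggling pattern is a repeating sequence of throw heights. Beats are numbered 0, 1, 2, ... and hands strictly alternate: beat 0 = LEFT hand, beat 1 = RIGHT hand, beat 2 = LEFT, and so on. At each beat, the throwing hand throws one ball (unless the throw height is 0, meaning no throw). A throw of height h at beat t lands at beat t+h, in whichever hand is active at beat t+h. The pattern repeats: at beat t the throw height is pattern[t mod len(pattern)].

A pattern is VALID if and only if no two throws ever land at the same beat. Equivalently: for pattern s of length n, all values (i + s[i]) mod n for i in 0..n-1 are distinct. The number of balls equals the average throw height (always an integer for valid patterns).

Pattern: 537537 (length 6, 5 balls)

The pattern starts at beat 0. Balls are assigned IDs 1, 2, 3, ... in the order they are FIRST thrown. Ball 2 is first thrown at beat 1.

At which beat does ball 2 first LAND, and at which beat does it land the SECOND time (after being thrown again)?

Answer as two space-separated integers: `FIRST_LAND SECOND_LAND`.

Beat 0 (L): throw ball1 h=5 -> lands@5:R; in-air after throw: [b1@5:R]
Beat 1 (R): throw ball2 h=3 -> lands@4:L; in-air after throw: [b2@4:L b1@5:R]
Beat 2 (L): throw ball3 h=7 -> lands@9:R; in-air after throw: [b2@4:L b1@5:R b3@9:R]
Beat 3 (R): throw ball4 h=5 -> lands@8:L; in-air after throw: [b2@4:L b1@5:R b4@8:L b3@9:R]
Beat 4 (L): throw ball2 h=3 -> lands@7:R; in-air after throw: [b1@5:R b2@7:R b4@8:L b3@9:R]
Beat 5 (R): throw ball1 h=7 -> lands@12:L; in-air after throw: [b2@7:R b4@8:L b3@9:R b1@12:L]
Beat 6 (L): throw ball5 h=5 -> lands@11:R; in-air after throw: [b2@7:R b4@8:L b3@9:R b5@11:R b1@12:L]
Beat 7 (R): throw ball2 h=3 -> lands@10:L; in-air after throw: [b4@8:L b3@9:R b2@10:L b5@11:R b1@12:L]
Ball 2: thrown@1 h=3 -> first land @4; rethrown@4 h=3 -> second land @7

Answer: 4 7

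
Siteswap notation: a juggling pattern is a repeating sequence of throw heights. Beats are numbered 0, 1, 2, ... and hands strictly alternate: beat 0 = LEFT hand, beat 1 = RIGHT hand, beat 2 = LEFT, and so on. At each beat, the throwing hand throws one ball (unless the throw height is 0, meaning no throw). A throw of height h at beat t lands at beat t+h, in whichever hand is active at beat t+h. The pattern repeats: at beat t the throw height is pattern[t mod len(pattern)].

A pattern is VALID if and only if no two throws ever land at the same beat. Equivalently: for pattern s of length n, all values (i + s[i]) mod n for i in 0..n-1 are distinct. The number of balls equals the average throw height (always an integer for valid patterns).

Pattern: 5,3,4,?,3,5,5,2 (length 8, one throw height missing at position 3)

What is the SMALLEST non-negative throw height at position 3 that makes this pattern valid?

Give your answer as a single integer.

Answer: 5

Derivation:
i=0: (0 + 5) mod 8 = 5
i=1: (1 + 3) mod 8 = 4
i=2: (2 + 4) mod 8 = 6
i=3: s[i]=? (unknown)
i=4: (4 + 3) mod 8 = 7
i=5: (5 + 5) mod 8 = 2
i=6: (6 + 5) mod 8 = 3
i=7: (7 + 2) mod 8 = 1
Known residues: [1, 2, 3, 4, 5, 6, 7]; need a permutation of 0..7, so missing residue r = 0
Need (3 + s) mod 8 = 0; smallest s = (0 - 3) mod 8 = 5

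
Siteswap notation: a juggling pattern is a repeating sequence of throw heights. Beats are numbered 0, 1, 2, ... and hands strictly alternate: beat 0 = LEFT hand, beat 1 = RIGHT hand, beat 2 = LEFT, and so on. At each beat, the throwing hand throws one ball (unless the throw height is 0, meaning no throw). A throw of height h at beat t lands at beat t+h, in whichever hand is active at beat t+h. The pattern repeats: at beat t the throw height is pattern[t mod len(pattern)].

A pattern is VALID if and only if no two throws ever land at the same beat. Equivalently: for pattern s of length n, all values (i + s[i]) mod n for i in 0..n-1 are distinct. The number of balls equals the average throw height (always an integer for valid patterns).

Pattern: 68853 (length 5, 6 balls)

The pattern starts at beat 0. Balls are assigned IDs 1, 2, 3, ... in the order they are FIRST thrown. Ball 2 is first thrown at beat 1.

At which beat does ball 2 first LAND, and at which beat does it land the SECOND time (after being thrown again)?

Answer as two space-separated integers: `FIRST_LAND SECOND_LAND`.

Beat 0 (L): throw ball1 h=6 -> lands@6:L; in-air after throw: [b1@6:L]
Beat 1 (R): throw ball2 h=8 -> lands@9:R; in-air after throw: [b1@6:L b2@9:R]
Beat 2 (L): throw ball3 h=8 -> lands@10:L; in-air after throw: [b1@6:L b2@9:R b3@10:L]
Beat 3 (R): throw ball4 h=5 -> lands@8:L; in-air after throw: [b1@6:L b4@8:L b2@9:R b3@10:L]
Beat 4 (L): throw ball5 h=3 -> lands@7:R; in-air after throw: [b1@6:L b5@7:R b4@8:L b2@9:R b3@10:L]
Beat 5 (R): throw ball6 h=6 -> lands@11:R; in-air after throw: [b1@6:L b5@7:R b4@8:L b2@9:R b3@10:L b6@11:R]
Beat 6 (L): throw ball1 h=8 -> lands@14:L; in-air after throw: [b5@7:R b4@8:L b2@9:R b3@10:L b6@11:R b1@14:L]
Beat 7 (R): throw ball5 h=8 -> lands@15:R; in-air after throw: [b4@8:L b2@9:R b3@10:L b6@11:R b1@14:L b5@15:R]
Beat 8 (L): throw ball4 h=5 -> lands@13:R; in-air after throw: [b2@9:R b3@10:L b6@11:R b4@13:R b1@14:L b5@15:R]
Beat 9 (R): throw ball2 h=3 -> lands@12:L; in-air after throw: [b3@10:L b6@11:R b2@12:L b4@13:R b1@14:L b5@15:R]
Beat 10 (L): throw ball3 h=6 -> lands@16:L; in-air after throw: [b6@11:R b2@12:L b4@13:R b1@14:L b5@15:R b3@16:L]
Beat 11 (R): throw ball6 h=8 -> lands@19:R; in-air after throw: [b2@12:L b4@13:R b1@14:L b5@15:R b3@16:L b6@19:R]
Beat 12 (L): throw ball2 h=8 -> lands@20:L; in-air after throw: [b4@13:R b1@14:L b5@15:R b3@16:L b6@19:R b2@20:L]
Ball 2: thrown@1 h=8 -> first land @9; rethrown@9 h=3 -> second land @12

Answer: 9 12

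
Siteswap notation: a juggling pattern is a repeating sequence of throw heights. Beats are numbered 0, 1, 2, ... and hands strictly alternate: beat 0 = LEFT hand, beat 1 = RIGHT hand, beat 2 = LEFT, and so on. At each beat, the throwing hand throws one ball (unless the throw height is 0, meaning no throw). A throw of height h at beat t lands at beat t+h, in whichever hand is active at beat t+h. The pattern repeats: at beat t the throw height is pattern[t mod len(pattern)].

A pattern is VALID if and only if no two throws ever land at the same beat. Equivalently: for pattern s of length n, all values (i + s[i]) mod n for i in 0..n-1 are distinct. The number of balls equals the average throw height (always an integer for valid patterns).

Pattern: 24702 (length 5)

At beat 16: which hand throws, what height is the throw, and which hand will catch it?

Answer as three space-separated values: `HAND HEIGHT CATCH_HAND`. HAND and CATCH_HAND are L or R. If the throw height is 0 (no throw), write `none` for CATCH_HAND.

Answer: L 4 L

Derivation:
Beat 16: 16 mod 2 = 0, so hand = L
Throw height = pattern[16 mod 5] = pattern[1] = 4
Lands at beat 16+4=20, 20 mod 2 = 0, so catch hand = L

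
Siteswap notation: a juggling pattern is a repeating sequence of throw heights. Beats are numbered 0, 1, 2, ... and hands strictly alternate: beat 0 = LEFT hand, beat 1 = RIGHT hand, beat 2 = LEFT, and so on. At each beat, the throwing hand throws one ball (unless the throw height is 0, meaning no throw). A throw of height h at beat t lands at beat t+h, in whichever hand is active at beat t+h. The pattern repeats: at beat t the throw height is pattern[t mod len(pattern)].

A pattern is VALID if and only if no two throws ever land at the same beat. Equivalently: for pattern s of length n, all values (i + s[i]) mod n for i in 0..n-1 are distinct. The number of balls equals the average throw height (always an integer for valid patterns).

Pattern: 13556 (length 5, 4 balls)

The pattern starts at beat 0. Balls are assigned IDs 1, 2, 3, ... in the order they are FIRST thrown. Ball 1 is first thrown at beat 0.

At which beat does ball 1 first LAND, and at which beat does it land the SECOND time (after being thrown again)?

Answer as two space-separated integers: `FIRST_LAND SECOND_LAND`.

Beat 0 (L): throw ball1 h=1 -> lands@1:R; in-air after throw: [b1@1:R]
Beat 1 (R): throw ball1 h=3 -> lands@4:L; in-air after throw: [b1@4:L]
Beat 2 (L): throw ball2 h=5 -> lands@7:R; in-air after throw: [b1@4:L b2@7:R]
Beat 3 (R): throw ball3 h=5 -> lands@8:L; in-air after throw: [b1@4:L b2@7:R b3@8:L]
Beat 4 (L): throw ball1 h=6 -> lands@10:L; in-air after throw: [b2@7:R b3@8:L b1@10:L]
Ball 1: thrown@0 h=1 -> first land @1; rethrown@1 h=3 -> second land @4

Answer: 1 4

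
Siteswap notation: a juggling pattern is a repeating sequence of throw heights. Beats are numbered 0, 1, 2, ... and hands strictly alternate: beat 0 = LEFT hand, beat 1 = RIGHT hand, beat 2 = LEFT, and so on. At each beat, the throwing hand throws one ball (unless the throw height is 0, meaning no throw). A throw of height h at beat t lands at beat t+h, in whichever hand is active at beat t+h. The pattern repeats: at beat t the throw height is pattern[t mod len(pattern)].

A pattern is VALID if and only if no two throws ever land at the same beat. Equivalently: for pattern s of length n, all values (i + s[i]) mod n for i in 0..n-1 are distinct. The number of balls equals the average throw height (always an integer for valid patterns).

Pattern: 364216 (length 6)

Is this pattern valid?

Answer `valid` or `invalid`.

i=0: (i + s[i]) mod n = (0 + 3) mod 6 = 3
i=1: (i + s[i]) mod n = (1 + 6) mod 6 = 1
i=2: (i + s[i]) mod n = (2 + 4) mod 6 = 0
i=3: (i + s[i]) mod n = (3 + 2) mod 6 = 5
i=4: (i + s[i]) mod n = (4 + 1) mod 6 = 5
i=5: (i + s[i]) mod n = (5 + 6) mod 6 = 5
Residues: [3, 1, 0, 5, 5, 5], distinct: False

Answer: invalid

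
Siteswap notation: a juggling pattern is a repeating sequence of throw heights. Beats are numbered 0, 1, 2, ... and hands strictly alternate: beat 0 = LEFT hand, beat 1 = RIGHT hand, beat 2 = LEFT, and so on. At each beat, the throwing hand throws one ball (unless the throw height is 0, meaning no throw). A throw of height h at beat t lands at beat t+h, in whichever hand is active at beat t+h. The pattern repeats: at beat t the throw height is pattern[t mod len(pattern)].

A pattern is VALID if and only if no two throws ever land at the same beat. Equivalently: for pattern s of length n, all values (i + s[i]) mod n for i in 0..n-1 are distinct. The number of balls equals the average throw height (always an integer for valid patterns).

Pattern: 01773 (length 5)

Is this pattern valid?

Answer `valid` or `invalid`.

i=0: (i + s[i]) mod n = (0 + 0) mod 5 = 0
i=1: (i + s[i]) mod n = (1 + 1) mod 5 = 2
i=2: (i + s[i]) mod n = (2 + 7) mod 5 = 4
i=3: (i + s[i]) mod n = (3 + 7) mod 5 = 0
i=4: (i + s[i]) mod n = (4 + 3) mod 5 = 2
Residues: [0, 2, 4, 0, 2], distinct: False

Answer: invalid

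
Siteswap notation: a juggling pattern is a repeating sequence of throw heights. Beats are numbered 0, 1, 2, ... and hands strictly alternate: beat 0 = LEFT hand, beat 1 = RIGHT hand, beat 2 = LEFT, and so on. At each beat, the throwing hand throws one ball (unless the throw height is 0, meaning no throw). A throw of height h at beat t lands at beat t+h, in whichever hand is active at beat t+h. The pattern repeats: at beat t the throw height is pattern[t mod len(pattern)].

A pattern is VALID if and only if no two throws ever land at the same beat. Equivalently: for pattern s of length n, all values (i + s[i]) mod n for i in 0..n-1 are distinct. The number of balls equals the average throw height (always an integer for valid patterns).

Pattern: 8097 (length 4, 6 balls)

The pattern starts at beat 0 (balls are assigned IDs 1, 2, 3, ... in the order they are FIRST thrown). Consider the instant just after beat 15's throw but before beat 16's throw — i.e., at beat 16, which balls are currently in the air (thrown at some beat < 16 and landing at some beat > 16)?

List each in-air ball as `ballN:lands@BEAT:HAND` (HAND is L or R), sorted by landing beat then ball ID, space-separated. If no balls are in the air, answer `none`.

Beat 0 (L): throw ball1 h=8 -> lands@8:L; in-air after throw: [b1@8:L]
Beat 2 (L): throw ball2 h=9 -> lands@11:R; in-air after throw: [b1@8:L b2@11:R]
Beat 3 (R): throw ball3 h=7 -> lands@10:L; in-air after throw: [b1@8:L b3@10:L b2@11:R]
Beat 4 (L): throw ball4 h=8 -> lands@12:L; in-air after throw: [b1@8:L b3@10:L b2@11:R b4@12:L]
Beat 6 (L): throw ball5 h=9 -> lands@15:R; in-air after throw: [b1@8:L b3@10:L b2@11:R b4@12:L b5@15:R]
Beat 7 (R): throw ball6 h=7 -> lands@14:L; in-air after throw: [b1@8:L b3@10:L b2@11:R b4@12:L b6@14:L b5@15:R]
Beat 8 (L): throw ball1 h=8 -> lands@16:L; in-air after throw: [b3@10:L b2@11:R b4@12:L b6@14:L b5@15:R b1@16:L]
Beat 10 (L): throw ball3 h=9 -> lands@19:R; in-air after throw: [b2@11:R b4@12:L b6@14:L b5@15:R b1@16:L b3@19:R]
Beat 11 (R): throw ball2 h=7 -> lands@18:L; in-air after throw: [b4@12:L b6@14:L b5@15:R b1@16:L b2@18:L b3@19:R]
Beat 12 (L): throw ball4 h=8 -> lands@20:L; in-air after throw: [b6@14:L b5@15:R b1@16:L b2@18:L b3@19:R b4@20:L]
Beat 14 (L): throw ball6 h=9 -> lands@23:R; in-air after throw: [b5@15:R b1@16:L b2@18:L b3@19:R b4@20:L b6@23:R]
Beat 15 (R): throw ball5 h=7 -> lands@22:L; in-air after throw: [b1@16:L b2@18:L b3@19:R b4@20:L b5@22:L b6@23:R]
Beat 16 (L): throw ball1 h=8 -> lands@24:L; in-air after throw: [b2@18:L b3@19:R b4@20:L b5@22:L b6@23:R b1@24:L]

Answer: ball2:lands@18:L ball3:lands@19:R ball4:lands@20:L ball5:lands@22:L ball6:lands@23:R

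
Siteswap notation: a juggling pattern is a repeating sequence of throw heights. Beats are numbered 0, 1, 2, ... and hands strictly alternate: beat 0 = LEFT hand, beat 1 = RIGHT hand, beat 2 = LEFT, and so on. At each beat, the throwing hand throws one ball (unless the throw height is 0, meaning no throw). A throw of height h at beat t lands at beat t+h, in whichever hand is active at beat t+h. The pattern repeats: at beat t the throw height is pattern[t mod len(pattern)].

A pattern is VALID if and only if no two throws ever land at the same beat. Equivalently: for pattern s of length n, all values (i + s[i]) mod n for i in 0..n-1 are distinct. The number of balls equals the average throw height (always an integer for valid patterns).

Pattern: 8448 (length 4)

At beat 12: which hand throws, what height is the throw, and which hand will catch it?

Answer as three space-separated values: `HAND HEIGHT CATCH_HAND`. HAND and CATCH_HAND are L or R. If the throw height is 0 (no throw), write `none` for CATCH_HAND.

Beat 12: 12 mod 2 = 0, so hand = L
Throw height = pattern[12 mod 4] = pattern[0] = 8
Lands at beat 12+8=20, 20 mod 2 = 0, so catch hand = L

Answer: L 8 L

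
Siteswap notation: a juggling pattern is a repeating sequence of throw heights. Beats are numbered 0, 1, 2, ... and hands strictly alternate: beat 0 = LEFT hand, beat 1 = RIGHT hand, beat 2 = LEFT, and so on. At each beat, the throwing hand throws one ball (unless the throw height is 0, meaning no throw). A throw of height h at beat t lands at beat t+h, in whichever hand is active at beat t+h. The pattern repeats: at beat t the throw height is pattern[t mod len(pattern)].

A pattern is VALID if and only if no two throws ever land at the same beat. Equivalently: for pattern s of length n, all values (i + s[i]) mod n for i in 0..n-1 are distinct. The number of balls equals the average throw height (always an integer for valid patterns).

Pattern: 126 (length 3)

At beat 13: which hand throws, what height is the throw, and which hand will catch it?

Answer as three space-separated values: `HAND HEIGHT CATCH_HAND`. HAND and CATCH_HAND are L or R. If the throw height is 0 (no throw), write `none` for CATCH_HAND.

Answer: R 2 R

Derivation:
Beat 13: 13 mod 2 = 1, so hand = R
Throw height = pattern[13 mod 3] = pattern[1] = 2
Lands at beat 13+2=15, 15 mod 2 = 1, so catch hand = R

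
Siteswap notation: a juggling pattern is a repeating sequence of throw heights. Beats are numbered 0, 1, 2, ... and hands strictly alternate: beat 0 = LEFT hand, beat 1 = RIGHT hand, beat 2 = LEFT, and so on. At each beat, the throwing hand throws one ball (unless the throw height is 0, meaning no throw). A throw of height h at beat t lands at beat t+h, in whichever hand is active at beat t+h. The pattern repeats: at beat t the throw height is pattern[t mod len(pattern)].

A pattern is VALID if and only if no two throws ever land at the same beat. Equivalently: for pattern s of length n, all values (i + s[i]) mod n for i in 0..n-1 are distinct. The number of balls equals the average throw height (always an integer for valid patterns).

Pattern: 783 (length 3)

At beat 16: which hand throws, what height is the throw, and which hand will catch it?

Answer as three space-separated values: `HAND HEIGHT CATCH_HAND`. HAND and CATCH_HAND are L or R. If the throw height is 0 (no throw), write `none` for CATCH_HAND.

Answer: L 8 L

Derivation:
Beat 16: 16 mod 2 = 0, so hand = L
Throw height = pattern[16 mod 3] = pattern[1] = 8
Lands at beat 16+8=24, 24 mod 2 = 0, so catch hand = L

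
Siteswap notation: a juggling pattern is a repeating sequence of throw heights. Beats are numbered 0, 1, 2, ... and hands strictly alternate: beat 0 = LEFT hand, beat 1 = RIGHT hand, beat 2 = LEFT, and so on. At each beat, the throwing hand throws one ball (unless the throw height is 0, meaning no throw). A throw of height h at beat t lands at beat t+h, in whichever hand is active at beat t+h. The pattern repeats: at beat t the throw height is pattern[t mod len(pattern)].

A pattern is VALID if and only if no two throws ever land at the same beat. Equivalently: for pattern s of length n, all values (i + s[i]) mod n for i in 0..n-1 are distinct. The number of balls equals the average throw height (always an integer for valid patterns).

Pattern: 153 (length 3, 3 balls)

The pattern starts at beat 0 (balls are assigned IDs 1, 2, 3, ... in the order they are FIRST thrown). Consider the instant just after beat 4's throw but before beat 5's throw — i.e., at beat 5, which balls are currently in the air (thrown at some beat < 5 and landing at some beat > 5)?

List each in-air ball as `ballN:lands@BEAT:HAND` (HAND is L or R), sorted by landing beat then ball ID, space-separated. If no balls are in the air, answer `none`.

Answer: ball1:lands@6:L ball3:lands@9:R

Derivation:
Beat 0 (L): throw ball1 h=1 -> lands@1:R; in-air after throw: [b1@1:R]
Beat 1 (R): throw ball1 h=5 -> lands@6:L; in-air after throw: [b1@6:L]
Beat 2 (L): throw ball2 h=3 -> lands@5:R; in-air after throw: [b2@5:R b1@6:L]
Beat 3 (R): throw ball3 h=1 -> lands@4:L; in-air after throw: [b3@4:L b2@5:R b1@6:L]
Beat 4 (L): throw ball3 h=5 -> lands@9:R; in-air after throw: [b2@5:R b1@6:L b3@9:R]
Beat 5 (R): throw ball2 h=3 -> lands@8:L; in-air after throw: [b1@6:L b2@8:L b3@9:R]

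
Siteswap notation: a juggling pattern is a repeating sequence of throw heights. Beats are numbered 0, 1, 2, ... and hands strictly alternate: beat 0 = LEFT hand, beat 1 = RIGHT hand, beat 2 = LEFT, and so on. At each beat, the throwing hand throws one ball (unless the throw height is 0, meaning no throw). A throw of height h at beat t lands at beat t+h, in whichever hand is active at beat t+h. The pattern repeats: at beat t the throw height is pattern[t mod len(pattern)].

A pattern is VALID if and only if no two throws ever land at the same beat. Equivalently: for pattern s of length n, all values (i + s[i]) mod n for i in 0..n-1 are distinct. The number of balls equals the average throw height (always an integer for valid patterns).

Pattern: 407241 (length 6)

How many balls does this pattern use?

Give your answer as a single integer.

Answer: 3

Derivation:
Pattern = [4, 0, 7, 2, 4, 1], length n = 6
  position 0: throw height = 4, running sum = 4
  position 1: throw height = 0, running sum = 4
  position 2: throw height = 7, running sum = 11
  position 3: throw height = 2, running sum = 13
  position 4: throw height = 4, running sum = 17
  position 5: throw height = 1, running sum = 18
Total sum = 18; balls = sum / n = 18 / 6 = 3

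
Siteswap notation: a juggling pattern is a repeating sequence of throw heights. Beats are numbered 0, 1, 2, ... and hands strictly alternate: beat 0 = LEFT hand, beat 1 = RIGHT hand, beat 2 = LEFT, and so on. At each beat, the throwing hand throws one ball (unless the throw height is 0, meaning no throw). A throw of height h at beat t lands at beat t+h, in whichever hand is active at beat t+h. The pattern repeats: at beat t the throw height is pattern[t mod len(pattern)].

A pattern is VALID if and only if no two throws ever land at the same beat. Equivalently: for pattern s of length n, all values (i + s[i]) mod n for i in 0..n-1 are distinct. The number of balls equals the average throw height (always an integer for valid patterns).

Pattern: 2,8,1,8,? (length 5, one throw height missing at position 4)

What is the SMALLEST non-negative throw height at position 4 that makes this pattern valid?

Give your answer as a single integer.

Answer: 1

Derivation:
i=0: (0 + 2) mod 5 = 2
i=1: (1 + 8) mod 5 = 4
i=2: (2 + 1) mod 5 = 3
i=3: (3 + 8) mod 5 = 1
i=4: s[i]=? (unknown)
Known residues: [1, 2, 3, 4]; need a permutation of 0..4, so missing residue r = 0
Need (4 + s) mod 5 = 0; smallest s = (0 - 4) mod 5 = 1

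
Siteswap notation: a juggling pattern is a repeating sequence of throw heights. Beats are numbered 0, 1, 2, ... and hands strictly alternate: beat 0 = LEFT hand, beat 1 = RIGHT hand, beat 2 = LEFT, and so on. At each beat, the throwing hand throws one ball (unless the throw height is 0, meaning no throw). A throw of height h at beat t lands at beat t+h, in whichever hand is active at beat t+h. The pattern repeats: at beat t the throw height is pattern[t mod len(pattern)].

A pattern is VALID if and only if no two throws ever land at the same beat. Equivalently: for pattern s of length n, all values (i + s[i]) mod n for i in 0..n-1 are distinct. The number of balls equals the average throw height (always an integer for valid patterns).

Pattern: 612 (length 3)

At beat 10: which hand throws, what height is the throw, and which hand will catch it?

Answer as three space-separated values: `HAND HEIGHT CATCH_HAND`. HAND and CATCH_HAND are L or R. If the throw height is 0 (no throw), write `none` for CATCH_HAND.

Answer: L 1 R

Derivation:
Beat 10: 10 mod 2 = 0, so hand = L
Throw height = pattern[10 mod 3] = pattern[1] = 1
Lands at beat 10+1=11, 11 mod 2 = 1, so catch hand = R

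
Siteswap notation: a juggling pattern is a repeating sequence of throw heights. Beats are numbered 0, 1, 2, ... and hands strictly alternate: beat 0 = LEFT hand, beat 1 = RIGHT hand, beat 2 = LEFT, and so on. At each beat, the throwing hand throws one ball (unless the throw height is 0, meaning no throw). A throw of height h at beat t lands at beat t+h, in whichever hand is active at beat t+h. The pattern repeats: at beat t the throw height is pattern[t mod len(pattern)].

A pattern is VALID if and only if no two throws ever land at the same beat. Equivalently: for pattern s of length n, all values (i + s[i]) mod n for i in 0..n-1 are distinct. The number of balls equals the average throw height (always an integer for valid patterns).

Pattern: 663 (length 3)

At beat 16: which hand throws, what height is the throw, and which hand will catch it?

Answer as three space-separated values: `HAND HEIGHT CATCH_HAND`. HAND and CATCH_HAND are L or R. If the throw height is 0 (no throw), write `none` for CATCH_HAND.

Answer: L 6 L

Derivation:
Beat 16: 16 mod 2 = 0, so hand = L
Throw height = pattern[16 mod 3] = pattern[1] = 6
Lands at beat 16+6=22, 22 mod 2 = 0, so catch hand = L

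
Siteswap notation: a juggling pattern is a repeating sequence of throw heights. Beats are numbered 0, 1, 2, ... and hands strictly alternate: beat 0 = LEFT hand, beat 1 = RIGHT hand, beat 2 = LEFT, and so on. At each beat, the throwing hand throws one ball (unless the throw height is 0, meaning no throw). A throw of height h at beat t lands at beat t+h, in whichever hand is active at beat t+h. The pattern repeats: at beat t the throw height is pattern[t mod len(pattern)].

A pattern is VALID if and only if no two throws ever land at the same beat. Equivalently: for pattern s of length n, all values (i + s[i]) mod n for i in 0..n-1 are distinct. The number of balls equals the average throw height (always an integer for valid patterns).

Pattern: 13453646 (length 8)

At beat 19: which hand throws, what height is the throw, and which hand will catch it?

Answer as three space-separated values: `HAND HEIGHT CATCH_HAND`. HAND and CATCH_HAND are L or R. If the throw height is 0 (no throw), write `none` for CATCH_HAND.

Answer: R 5 L

Derivation:
Beat 19: 19 mod 2 = 1, so hand = R
Throw height = pattern[19 mod 8] = pattern[3] = 5
Lands at beat 19+5=24, 24 mod 2 = 0, so catch hand = L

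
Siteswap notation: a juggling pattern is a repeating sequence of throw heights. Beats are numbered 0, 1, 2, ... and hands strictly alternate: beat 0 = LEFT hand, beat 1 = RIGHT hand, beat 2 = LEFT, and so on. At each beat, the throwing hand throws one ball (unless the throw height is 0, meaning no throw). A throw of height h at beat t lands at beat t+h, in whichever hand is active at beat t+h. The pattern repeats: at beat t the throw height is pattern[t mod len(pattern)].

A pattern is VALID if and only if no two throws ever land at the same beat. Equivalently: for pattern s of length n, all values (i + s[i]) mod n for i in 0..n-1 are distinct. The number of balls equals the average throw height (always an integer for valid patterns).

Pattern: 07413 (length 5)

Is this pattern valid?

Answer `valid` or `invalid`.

i=0: (i + s[i]) mod n = (0 + 0) mod 5 = 0
i=1: (i + s[i]) mod n = (1 + 7) mod 5 = 3
i=2: (i + s[i]) mod n = (2 + 4) mod 5 = 1
i=3: (i + s[i]) mod n = (3 + 1) mod 5 = 4
i=4: (i + s[i]) mod n = (4 + 3) mod 5 = 2
Residues: [0, 3, 1, 4, 2], distinct: True

Answer: valid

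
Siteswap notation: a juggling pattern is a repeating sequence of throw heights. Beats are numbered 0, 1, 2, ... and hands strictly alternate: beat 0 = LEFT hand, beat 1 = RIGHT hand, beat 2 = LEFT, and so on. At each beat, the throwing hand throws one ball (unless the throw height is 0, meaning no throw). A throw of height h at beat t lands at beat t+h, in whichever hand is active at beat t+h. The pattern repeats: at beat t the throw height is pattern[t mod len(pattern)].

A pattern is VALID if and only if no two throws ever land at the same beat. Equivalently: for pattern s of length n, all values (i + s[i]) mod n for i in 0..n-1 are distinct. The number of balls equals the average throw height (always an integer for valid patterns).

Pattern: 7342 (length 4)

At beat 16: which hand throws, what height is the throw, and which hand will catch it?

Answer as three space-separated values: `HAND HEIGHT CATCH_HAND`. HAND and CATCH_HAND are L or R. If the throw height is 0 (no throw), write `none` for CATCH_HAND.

Beat 16: 16 mod 2 = 0, so hand = L
Throw height = pattern[16 mod 4] = pattern[0] = 7
Lands at beat 16+7=23, 23 mod 2 = 1, so catch hand = R

Answer: L 7 R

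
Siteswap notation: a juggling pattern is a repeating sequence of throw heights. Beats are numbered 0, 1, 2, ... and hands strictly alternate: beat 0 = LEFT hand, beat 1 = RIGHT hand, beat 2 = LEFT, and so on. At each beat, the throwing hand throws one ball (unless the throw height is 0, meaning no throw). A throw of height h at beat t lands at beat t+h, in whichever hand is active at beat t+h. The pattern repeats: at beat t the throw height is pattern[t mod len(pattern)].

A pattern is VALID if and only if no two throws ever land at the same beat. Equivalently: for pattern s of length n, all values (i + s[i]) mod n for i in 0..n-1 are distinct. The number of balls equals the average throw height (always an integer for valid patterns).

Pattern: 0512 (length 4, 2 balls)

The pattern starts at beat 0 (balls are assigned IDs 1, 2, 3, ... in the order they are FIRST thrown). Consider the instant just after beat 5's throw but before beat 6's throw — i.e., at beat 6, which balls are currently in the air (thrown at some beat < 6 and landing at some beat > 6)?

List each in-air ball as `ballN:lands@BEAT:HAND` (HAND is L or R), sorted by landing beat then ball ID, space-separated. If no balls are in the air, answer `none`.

Beat 1 (R): throw ball1 h=5 -> lands@6:L; in-air after throw: [b1@6:L]
Beat 2 (L): throw ball2 h=1 -> lands@3:R; in-air after throw: [b2@3:R b1@6:L]
Beat 3 (R): throw ball2 h=2 -> lands@5:R; in-air after throw: [b2@5:R b1@6:L]
Beat 5 (R): throw ball2 h=5 -> lands@10:L; in-air after throw: [b1@6:L b2@10:L]
Beat 6 (L): throw ball1 h=1 -> lands@7:R; in-air after throw: [b1@7:R b2@10:L]

Answer: ball2:lands@10:L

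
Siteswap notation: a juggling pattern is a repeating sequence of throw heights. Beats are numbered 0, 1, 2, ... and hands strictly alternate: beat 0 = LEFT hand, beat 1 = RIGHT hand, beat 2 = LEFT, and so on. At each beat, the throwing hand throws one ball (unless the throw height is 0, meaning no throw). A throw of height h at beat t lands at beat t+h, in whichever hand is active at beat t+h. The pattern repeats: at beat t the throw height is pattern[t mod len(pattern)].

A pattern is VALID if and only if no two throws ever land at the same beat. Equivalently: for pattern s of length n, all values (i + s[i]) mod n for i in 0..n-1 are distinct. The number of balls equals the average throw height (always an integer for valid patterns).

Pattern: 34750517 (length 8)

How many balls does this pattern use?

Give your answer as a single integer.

Answer: 4

Derivation:
Pattern = [3, 4, 7, 5, 0, 5, 1, 7], length n = 8
  position 0: throw height = 3, running sum = 3
  position 1: throw height = 4, running sum = 7
  position 2: throw height = 7, running sum = 14
  position 3: throw height = 5, running sum = 19
  position 4: throw height = 0, running sum = 19
  position 5: throw height = 5, running sum = 24
  position 6: throw height = 1, running sum = 25
  position 7: throw height = 7, running sum = 32
Total sum = 32; balls = sum / n = 32 / 8 = 4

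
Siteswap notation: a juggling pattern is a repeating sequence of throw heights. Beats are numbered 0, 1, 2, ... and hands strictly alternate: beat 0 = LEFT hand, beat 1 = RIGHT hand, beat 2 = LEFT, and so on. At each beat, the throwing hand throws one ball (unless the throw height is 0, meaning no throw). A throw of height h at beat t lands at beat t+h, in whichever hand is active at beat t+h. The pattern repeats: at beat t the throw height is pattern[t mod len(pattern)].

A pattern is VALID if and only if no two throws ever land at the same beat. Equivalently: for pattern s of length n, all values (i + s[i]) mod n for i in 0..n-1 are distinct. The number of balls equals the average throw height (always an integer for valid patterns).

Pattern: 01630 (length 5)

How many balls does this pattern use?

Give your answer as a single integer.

Pattern = [0, 1, 6, 3, 0], length n = 5
  position 0: throw height = 0, running sum = 0
  position 1: throw height = 1, running sum = 1
  position 2: throw height = 6, running sum = 7
  position 3: throw height = 3, running sum = 10
  position 4: throw height = 0, running sum = 10
Total sum = 10; balls = sum / n = 10 / 5 = 2

Answer: 2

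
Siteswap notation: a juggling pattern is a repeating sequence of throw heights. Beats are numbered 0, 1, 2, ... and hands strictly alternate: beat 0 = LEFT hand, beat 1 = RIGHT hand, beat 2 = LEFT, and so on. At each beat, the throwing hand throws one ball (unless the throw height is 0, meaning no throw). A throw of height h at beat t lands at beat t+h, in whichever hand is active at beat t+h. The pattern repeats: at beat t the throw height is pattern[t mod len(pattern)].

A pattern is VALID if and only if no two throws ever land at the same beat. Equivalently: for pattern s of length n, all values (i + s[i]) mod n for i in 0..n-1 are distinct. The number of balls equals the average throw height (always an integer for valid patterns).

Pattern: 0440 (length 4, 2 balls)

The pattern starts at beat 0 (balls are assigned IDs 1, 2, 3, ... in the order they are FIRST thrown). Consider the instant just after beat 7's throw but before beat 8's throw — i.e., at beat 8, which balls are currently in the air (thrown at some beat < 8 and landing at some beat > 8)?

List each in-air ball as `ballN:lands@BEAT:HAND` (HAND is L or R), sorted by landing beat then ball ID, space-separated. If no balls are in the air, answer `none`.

Beat 1 (R): throw ball1 h=4 -> lands@5:R; in-air after throw: [b1@5:R]
Beat 2 (L): throw ball2 h=4 -> lands@6:L; in-air after throw: [b1@5:R b2@6:L]
Beat 5 (R): throw ball1 h=4 -> lands@9:R; in-air after throw: [b2@6:L b1@9:R]
Beat 6 (L): throw ball2 h=4 -> lands@10:L; in-air after throw: [b1@9:R b2@10:L]

Answer: ball1:lands@9:R ball2:lands@10:L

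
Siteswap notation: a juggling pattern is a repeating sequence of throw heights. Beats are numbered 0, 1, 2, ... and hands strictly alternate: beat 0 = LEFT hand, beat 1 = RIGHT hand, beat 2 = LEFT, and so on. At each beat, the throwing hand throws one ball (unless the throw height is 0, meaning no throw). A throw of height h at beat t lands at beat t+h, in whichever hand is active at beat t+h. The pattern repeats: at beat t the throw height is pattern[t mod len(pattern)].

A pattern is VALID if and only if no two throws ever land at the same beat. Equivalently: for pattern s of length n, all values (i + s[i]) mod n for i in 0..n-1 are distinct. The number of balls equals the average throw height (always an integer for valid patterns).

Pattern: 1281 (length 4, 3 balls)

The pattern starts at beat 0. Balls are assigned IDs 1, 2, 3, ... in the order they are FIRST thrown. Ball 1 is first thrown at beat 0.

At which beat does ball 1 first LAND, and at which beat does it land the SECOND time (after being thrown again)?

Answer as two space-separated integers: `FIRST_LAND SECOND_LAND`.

Answer: 1 3

Derivation:
Beat 0 (L): throw ball1 h=1 -> lands@1:R; in-air after throw: [b1@1:R]
Beat 1 (R): throw ball1 h=2 -> lands@3:R; in-air after throw: [b1@3:R]
Beat 2 (L): throw ball2 h=8 -> lands@10:L; in-air after throw: [b1@3:R b2@10:L]
Beat 3 (R): throw ball1 h=1 -> lands@4:L; in-air after throw: [b1@4:L b2@10:L]
Ball 1: thrown@0 h=1 -> first land @1; rethrown@1 h=2 -> second land @3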